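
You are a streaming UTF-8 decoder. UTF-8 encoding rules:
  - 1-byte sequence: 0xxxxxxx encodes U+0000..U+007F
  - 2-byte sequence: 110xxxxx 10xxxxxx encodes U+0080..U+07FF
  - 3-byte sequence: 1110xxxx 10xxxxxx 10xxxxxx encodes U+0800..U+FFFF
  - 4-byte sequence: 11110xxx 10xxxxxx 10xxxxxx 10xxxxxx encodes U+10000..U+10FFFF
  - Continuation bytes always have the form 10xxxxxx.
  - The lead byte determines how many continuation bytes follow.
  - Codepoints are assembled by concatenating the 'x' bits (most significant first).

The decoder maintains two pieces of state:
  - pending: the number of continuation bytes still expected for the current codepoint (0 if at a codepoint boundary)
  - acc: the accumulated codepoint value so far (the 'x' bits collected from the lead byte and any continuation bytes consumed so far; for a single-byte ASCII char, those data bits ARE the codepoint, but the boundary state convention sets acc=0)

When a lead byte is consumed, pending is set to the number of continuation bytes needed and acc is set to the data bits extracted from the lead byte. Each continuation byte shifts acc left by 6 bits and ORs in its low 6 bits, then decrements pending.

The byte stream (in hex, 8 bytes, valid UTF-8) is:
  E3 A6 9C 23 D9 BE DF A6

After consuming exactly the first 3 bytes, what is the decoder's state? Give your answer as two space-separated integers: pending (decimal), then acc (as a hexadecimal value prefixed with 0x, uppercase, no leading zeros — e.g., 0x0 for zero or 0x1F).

Byte[0]=E3: 3-byte lead. pending=2, acc=0x3
Byte[1]=A6: continuation. acc=(acc<<6)|0x26=0xE6, pending=1
Byte[2]=9C: continuation. acc=(acc<<6)|0x1C=0x399C, pending=0

Answer: 0 0x399C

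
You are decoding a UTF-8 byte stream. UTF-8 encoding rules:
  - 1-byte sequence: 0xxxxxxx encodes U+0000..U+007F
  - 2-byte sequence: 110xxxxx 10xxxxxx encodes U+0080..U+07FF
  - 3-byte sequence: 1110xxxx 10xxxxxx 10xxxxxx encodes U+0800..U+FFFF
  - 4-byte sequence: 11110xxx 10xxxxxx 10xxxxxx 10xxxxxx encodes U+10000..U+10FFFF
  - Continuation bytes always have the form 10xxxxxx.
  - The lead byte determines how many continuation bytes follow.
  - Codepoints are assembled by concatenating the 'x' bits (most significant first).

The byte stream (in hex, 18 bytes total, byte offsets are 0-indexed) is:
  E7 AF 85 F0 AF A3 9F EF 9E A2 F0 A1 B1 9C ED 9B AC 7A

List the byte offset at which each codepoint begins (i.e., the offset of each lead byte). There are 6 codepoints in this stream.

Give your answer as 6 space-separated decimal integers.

Answer: 0 3 7 10 14 17

Derivation:
Byte[0]=E7: 3-byte lead, need 2 cont bytes. acc=0x7
Byte[1]=AF: continuation. acc=(acc<<6)|0x2F=0x1EF
Byte[2]=85: continuation. acc=(acc<<6)|0x05=0x7BC5
Completed: cp=U+7BC5 (starts at byte 0)
Byte[3]=F0: 4-byte lead, need 3 cont bytes. acc=0x0
Byte[4]=AF: continuation. acc=(acc<<6)|0x2F=0x2F
Byte[5]=A3: continuation. acc=(acc<<6)|0x23=0xBE3
Byte[6]=9F: continuation. acc=(acc<<6)|0x1F=0x2F8DF
Completed: cp=U+2F8DF (starts at byte 3)
Byte[7]=EF: 3-byte lead, need 2 cont bytes. acc=0xF
Byte[8]=9E: continuation. acc=(acc<<6)|0x1E=0x3DE
Byte[9]=A2: continuation. acc=(acc<<6)|0x22=0xF7A2
Completed: cp=U+F7A2 (starts at byte 7)
Byte[10]=F0: 4-byte lead, need 3 cont bytes. acc=0x0
Byte[11]=A1: continuation. acc=(acc<<6)|0x21=0x21
Byte[12]=B1: continuation. acc=(acc<<6)|0x31=0x871
Byte[13]=9C: continuation. acc=(acc<<6)|0x1C=0x21C5C
Completed: cp=U+21C5C (starts at byte 10)
Byte[14]=ED: 3-byte lead, need 2 cont bytes. acc=0xD
Byte[15]=9B: continuation. acc=(acc<<6)|0x1B=0x35B
Byte[16]=AC: continuation. acc=(acc<<6)|0x2C=0xD6EC
Completed: cp=U+D6EC (starts at byte 14)
Byte[17]=7A: 1-byte ASCII. cp=U+007A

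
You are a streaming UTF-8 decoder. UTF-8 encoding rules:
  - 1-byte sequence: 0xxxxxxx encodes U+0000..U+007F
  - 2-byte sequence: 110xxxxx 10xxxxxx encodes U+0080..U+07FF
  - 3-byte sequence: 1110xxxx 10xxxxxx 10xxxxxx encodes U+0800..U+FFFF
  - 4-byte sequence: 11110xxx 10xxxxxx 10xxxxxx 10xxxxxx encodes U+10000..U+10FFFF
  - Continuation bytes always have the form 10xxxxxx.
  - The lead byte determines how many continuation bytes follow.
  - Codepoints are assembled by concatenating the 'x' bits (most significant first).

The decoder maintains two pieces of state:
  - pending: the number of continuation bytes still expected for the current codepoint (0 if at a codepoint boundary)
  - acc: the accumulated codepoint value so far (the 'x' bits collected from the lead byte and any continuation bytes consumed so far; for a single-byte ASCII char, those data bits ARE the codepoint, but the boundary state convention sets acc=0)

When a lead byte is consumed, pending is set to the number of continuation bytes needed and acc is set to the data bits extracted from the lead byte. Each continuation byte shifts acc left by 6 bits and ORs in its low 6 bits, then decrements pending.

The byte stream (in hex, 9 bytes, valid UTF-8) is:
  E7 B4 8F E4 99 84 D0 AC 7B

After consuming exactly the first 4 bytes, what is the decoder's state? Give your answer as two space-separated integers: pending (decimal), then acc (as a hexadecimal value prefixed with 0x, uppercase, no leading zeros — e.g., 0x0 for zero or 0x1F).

Answer: 2 0x4

Derivation:
Byte[0]=E7: 3-byte lead. pending=2, acc=0x7
Byte[1]=B4: continuation. acc=(acc<<6)|0x34=0x1F4, pending=1
Byte[2]=8F: continuation. acc=(acc<<6)|0x0F=0x7D0F, pending=0
Byte[3]=E4: 3-byte lead. pending=2, acc=0x4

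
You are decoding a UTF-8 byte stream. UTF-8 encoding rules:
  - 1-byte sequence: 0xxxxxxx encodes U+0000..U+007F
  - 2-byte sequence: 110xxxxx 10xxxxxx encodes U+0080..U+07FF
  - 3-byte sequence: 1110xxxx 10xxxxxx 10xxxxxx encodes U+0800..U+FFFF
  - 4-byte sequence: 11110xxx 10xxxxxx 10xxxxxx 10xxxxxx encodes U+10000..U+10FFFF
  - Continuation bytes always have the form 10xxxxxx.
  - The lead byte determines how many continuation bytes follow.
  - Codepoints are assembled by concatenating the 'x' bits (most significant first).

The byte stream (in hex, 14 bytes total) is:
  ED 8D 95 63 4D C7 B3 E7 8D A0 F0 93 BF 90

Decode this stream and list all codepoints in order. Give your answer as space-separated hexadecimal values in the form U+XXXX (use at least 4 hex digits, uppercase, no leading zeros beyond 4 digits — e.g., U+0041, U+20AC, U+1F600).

Answer: U+D355 U+0063 U+004D U+01F3 U+7360 U+13FD0

Derivation:
Byte[0]=ED: 3-byte lead, need 2 cont bytes. acc=0xD
Byte[1]=8D: continuation. acc=(acc<<6)|0x0D=0x34D
Byte[2]=95: continuation. acc=(acc<<6)|0x15=0xD355
Completed: cp=U+D355 (starts at byte 0)
Byte[3]=63: 1-byte ASCII. cp=U+0063
Byte[4]=4D: 1-byte ASCII. cp=U+004D
Byte[5]=C7: 2-byte lead, need 1 cont bytes. acc=0x7
Byte[6]=B3: continuation. acc=(acc<<6)|0x33=0x1F3
Completed: cp=U+01F3 (starts at byte 5)
Byte[7]=E7: 3-byte lead, need 2 cont bytes. acc=0x7
Byte[8]=8D: continuation. acc=(acc<<6)|0x0D=0x1CD
Byte[9]=A0: continuation. acc=(acc<<6)|0x20=0x7360
Completed: cp=U+7360 (starts at byte 7)
Byte[10]=F0: 4-byte lead, need 3 cont bytes. acc=0x0
Byte[11]=93: continuation. acc=(acc<<6)|0x13=0x13
Byte[12]=BF: continuation. acc=(acc<<6)|0x3F=0x4FF
Byte[13]=90: continuation. acc=(acc<<6)|0x10=0x13FD0
Completed: cp=U+13FD0 (starts at byte 10)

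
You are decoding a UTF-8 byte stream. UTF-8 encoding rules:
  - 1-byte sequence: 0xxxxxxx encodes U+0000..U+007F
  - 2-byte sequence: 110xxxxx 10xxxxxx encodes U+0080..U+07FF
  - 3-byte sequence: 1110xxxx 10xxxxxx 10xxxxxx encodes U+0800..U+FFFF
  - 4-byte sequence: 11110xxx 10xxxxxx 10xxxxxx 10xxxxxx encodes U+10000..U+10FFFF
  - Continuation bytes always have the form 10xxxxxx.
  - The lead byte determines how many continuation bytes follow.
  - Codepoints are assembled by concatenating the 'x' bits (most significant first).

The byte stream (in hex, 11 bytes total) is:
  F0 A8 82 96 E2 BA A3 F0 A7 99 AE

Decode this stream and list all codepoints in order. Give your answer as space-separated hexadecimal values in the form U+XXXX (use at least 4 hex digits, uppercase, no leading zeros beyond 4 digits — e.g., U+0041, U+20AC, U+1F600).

Answer: U+28096 U+2EA3 U+2766E

Derivation:
Byte[0]=F0: 4-byte lead, need 3 cont bytes. acc=0x0
Byte[1]=A8: continuation. acc=(acc<<6)|0x28=0x28
Byte[2]=82: continuation. acc=(acc<<6)|0x02=0xA02
Byte[3]=96: continuation. acc=(acc<<6)|0x16=0x28096
Completed: cp=U+28096 (starts at byte 0)
Byte[4]=E2: 3-byte lead, need 2 cont bytes. acc=0x2
Byte[5]=BA: continuation. acc=(acc<<6)|0x3A=0xBA
Byte[6]=A3: continuation. acc=(acc<<6)|0x23=0x2EA3
Completed: cp=U+2EA3 (starts at byte 4)
Byte[7]=F0: 4-byte lead, need 3 cont bytes. acc=0x0
Byte[8]=A7: continuation. acc=(acc<<6)|0x27=0x27
Byte[9]=99: continuation. acc=(acc<<6)|0x19=0x9D9
Byte[10]=AE: continuation. acc=(acc<<6)|0x2E=0x2766E
Completed: cp=U+2766E (starts at byte 7)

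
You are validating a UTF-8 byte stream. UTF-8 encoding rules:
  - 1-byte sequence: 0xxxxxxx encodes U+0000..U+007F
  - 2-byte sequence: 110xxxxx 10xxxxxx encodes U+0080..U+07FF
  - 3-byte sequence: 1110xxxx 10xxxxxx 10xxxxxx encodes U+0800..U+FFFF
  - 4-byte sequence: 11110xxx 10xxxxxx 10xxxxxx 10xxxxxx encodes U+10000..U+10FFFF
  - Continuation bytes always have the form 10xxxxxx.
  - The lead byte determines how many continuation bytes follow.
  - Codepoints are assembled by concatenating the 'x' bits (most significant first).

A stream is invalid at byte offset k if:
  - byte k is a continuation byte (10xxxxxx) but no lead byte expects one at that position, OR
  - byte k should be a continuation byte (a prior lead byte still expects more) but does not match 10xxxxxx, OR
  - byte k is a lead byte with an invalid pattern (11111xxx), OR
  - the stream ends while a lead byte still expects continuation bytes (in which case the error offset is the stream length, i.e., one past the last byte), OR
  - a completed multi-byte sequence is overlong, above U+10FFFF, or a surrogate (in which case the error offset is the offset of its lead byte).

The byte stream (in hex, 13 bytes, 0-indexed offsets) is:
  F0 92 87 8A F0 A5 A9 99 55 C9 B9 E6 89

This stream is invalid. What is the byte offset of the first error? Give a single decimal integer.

Byte[0]=F0: 4-byte lead, need 3 cont bytes. acc=0x0
Byte[1]=92: continuation. acc=(acc<<6)|0x12=0x12
Byte[2]=87: continuation. acc=(acc<<6)|0x07=0x487
Byte[3]=8A: continuation. acc=(acc<<6)|0x0A=0x121CA
Completed: cp=U+121CA (starts at byte 0)
Byte[4]=F0: 4-byte lead, need 3 cont bytes. acc=0x0
Byte[5]=A5: continuation. acc=(acc<<6)|0x25=0x25
Byte[6]=A9: continuation. acc=(acc<<6)|0x29=0x969
Byte[7]=99: continuation. acc=(acc<<6)|0x19=0x25A59
Completed: cp=U+25A59 (starts at byte 4)
Byte[8]=55: 1-byte ASCII. cp=U+0055
Byte[9]=C9: 2-byte lead, need 1 cont bytes. acc=0x9
Byte[10]=B9: continuation. acc=(acc<<6)|0x39=0x279
Completed: cp=U+0279 (starts at byte 9)
Byte[11]=E6: 3-byte lead, need 2 cont bytes. acc=0x6
Byte[12]=89: continuation. acc=(acc<<6)|0x09=0x189
Byte[13]: stream ended, expected continuation. INVALID

Answer: 13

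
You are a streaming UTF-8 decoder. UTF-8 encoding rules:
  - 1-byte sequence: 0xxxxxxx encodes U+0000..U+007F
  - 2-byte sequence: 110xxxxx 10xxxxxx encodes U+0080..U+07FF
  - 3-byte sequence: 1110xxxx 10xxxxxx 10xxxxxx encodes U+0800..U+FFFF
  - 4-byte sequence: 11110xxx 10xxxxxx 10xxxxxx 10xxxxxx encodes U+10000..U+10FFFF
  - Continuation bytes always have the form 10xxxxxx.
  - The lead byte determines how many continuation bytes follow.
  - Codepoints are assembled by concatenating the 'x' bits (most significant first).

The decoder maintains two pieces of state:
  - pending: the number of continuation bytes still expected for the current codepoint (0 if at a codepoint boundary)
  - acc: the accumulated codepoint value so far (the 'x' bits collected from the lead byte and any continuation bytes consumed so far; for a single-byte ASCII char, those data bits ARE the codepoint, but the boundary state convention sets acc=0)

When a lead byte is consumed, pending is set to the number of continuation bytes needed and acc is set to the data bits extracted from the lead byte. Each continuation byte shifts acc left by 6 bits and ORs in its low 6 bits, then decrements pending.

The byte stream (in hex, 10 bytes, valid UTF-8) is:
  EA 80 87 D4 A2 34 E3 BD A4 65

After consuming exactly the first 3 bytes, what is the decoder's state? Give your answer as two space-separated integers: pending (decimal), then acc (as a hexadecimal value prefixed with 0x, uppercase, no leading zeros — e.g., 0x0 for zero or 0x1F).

Byte[0]=EA: 3-byte lead. pending=2, acc=0xA
Byte[1]=80: continuation. acc=(acc<<6)|0x00=0x280, pending=1
Byte[2]=87: continuation. acc=(acc<<6)|0x07=0xA007, pending=0

Answer: 0 0xA007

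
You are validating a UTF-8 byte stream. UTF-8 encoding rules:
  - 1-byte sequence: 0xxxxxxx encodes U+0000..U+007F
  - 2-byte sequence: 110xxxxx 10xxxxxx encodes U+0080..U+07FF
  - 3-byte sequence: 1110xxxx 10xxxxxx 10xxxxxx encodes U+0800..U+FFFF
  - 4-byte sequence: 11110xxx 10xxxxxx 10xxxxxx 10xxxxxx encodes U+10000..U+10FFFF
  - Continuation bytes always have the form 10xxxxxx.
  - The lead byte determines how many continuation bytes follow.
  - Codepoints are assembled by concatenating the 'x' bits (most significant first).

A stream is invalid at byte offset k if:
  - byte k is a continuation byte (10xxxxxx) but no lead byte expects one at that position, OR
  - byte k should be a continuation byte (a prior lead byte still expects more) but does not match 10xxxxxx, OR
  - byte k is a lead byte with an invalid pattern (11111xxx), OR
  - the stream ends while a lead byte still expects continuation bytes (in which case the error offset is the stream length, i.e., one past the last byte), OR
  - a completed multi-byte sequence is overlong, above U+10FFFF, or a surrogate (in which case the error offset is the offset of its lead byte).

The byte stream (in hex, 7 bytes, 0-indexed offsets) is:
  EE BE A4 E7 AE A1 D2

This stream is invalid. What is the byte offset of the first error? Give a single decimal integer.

Byte[0]=EE: 3-byte lead, need 2 cont bytes. acc=0xE
Byte[1]=BE: continuation. acc=(acc<<6)|0x3E=0x3BE
Byte[2]=A4: continuation. acc=(acc<<6)|0x24=0xEFA4
Completed: cp=U+EFA4 (starts at byte 0)
Byte[3]=E7: 3-byte lead, need 2 cont bytes. acc=0x7
Byte[4]=AE: continuation. acc=(acc<<6)|0x2E=0x1EE
Byte[5]=A1: continuation. acc=(acc<<6)|0x21=0x7BA1
Completed: cp=U+7BA1 (starts at byte 3)
Byte[6]=D2: 2-byte lead, need 1 cont bytes. acc=0x12
Byte[7]: stream ended, expected continuation. INVALID

Answer: 7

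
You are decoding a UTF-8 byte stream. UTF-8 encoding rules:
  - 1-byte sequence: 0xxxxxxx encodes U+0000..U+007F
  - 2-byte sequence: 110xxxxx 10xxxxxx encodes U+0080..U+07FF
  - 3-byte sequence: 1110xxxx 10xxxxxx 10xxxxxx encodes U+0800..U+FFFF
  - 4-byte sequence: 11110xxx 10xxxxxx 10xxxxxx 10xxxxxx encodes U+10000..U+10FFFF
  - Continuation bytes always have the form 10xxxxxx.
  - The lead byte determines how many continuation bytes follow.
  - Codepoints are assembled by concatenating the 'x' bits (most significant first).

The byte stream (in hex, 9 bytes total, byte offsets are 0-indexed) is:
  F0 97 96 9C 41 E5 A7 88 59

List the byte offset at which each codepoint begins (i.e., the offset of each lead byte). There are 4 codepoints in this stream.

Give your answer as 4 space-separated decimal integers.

Answer: 0 4 5 8

Derivation:
Byte[0]=F0: 4-byte lead, need 3 cont bytes. acc=0x0
Byte[1]=97: continuation. acc=(acc<<6)|0x17=0x17
Byte[2]=96: continuation. acc=(acc<<6)|0x16=0x5D6
Byte[3]=9C: continuation. acc=(acc<<6)|0x1C=0x1759C
Completed: cp=U+1759C (starts at byte 0)
Byte[4]=41: 1-byte ASCII. cp=U+0041
Byte[5]=E5: 3-byte lead, need 2 cont bytes. acc=0x5
Byte[6]=A7: continuation. acc=(acc<<6)|0x27=0x167
Byte[7]=88: continuation. acc=(acc<<6)|0x08=0x59C8
Completed: cp=U+59C8 (starts at byte 5)
Byte[8]=59: 1-byte ASCII. cp=U+0059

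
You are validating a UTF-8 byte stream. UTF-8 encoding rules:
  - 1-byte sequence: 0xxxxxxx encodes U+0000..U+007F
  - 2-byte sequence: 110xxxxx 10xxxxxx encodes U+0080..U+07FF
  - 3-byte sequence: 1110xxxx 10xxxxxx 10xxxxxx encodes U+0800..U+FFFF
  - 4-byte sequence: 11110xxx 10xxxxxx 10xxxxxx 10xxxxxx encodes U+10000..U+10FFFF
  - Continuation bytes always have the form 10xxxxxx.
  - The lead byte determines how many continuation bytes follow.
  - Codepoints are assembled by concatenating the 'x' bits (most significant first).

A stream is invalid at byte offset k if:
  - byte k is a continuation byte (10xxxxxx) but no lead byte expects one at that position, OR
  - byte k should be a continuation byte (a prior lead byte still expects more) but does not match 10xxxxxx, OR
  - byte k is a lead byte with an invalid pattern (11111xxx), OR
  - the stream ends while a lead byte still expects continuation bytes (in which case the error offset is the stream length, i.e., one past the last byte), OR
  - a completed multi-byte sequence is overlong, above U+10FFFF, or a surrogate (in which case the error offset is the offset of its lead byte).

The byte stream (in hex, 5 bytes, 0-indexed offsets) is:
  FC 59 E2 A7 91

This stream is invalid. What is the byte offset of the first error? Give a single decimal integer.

Byte[0]=FC: INVALID lead byte (not 0xxx/110x/1110/11110)

Answer: 0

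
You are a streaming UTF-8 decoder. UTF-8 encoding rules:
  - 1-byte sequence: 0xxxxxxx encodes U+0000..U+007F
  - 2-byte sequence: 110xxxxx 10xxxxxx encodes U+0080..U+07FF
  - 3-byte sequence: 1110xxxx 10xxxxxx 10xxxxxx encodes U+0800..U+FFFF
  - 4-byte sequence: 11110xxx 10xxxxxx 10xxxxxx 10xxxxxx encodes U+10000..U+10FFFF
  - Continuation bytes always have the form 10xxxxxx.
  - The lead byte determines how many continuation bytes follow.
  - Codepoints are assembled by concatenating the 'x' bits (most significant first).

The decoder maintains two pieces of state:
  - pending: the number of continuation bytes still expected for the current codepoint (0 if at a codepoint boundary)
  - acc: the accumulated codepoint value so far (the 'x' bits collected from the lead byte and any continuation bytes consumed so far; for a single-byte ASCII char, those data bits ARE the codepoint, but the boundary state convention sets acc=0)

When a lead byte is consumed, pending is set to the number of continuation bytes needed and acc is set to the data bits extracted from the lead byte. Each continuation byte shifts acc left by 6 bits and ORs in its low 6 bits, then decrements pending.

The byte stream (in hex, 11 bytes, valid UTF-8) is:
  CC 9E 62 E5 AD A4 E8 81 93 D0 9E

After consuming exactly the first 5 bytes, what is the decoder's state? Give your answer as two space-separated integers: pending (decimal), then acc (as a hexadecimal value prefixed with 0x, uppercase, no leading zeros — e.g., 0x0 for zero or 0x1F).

Answer: 1 0x16D

Derivation:
Byte[0]=CC: 2-byte lead. pending=1, acc=0xC
Byte[1]=9E: continuation. acc=(acc<<6)|0x1E=0x31E, pending=0
Byte[2]=62: 1-byte. pending=0, acc=0x0
Byte[3]=E5: 3-byte lead. pending=2, acc=0x5
Byte[4]=AD: continuation. acc=(acc<<6)|0x2D=0x16D, pending=1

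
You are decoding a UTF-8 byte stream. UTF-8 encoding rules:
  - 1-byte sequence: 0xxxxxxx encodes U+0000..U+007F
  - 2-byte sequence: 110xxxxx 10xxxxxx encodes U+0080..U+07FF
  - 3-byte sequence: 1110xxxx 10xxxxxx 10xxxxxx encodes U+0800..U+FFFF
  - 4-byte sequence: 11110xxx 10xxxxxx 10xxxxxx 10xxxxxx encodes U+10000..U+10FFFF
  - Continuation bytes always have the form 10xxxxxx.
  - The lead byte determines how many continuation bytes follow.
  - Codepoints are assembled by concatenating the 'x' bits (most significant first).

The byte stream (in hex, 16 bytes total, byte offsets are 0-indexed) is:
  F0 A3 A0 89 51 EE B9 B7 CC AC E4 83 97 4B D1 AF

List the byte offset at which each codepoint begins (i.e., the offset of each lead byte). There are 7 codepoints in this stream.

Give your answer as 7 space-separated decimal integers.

Byte[0]=F0: 4-byte lead, need 3 cont bytes. acc=0x0
Byte[1]=A3: continuation. acc=(acc<<6)|0x23=0x23
Byte[2]=A0: continuation. acc=(acc<<6)|0x20=0x8E0
Byte[3]=89: continuation. acc=(acc<<6)|0x09=0x23809
Completed: cp=U+23809 (starts at byte 0)
Byte[4]=51: 1-byte ASCII. cp=U+0051
Byte[5]=EE: 3-byte lead, need 2 cont bytes. acc=0xE
Byte[6]=B9: continuation. acc=(acc<<6)|0x39=0x3B9
Byte[7]=B7: continuation. acc=(acc<<6)|0x37=0xEE77
Completed: cp=U+EE77 (starts at byte 5)
Byte[8]=CC: 2-byte lead, need 1 cont bytes. acc=0xC
Byte[9]=AC: continuation. acc=(acc<<6)|0x2C=0x32C
Completed: cp=U+032C (starts at byte 8)
Byte[10]=E4: 3-byte lead, need 2 cont bytes. acc=0x4
Byte[11]=83: continuation. acc=(acc<<6)|0x03=0x103
Byte[12]=97: continuation. acc=(acc<<6)|0x17=0x40D7
Completed: cp=U+40D7 (starts at byte 10)
Byte[13]=4B: 1-byte ASCII. cp=U+004B
Byte[14]=D1: 2-byte lead, need 1 cont bytes. acc=0x11
Byte[15]=AF: continuation. acc=(acc<<6)|0x2F=0x46F
Completed: cp=U+046F (starts at byte 14)

Answer: 0 4 5 8 10 13 14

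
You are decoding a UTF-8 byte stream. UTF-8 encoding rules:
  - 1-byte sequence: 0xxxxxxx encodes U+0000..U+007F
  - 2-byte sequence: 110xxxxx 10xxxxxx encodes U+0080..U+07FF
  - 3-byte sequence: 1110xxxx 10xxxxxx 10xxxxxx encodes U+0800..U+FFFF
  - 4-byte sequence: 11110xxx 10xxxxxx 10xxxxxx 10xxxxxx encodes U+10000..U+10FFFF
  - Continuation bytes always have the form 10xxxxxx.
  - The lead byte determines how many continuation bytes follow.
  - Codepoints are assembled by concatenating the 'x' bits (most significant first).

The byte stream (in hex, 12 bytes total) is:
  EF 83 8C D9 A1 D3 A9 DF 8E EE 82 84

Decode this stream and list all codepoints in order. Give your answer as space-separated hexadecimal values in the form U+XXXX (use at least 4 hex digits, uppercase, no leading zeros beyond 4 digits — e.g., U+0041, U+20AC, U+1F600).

Byte[0]=EF: 3-byte lead, need 2 cont bytes. acc=0xF
Byte[1]=83: continuation. acc=(acc<<6)|0x03=0x3C3
Byte[2]=8C: continuation. acc=(acc<<6)|0x0C=0xF0CC
Completed: cp=U+F0CC (starts at byte 0)
Byte[3]=D9: 2-byte lead, need 1 cont bytes. acc=0x19
Byte[4]=A1: continuation. acc=(acc<<6)|0x21=0x661
Completed: cp=U+0661 (starts at byte 3)
Byte[5]=D3: 2-byte lead, need 1 cont bytes. acc=0x13
Byte[6]=A9: continuation. acc=(acc<<6)|0x29=0x4E9
Completed: cp=U+04E9 (starts at byte 5)
Byte[7]=DF: 2-byte lead, need 1 cont bytes. acc=0x1F
Byte[8]=8E: continuation. acc=(acc<<6)|0x0E=0x7CE
Completed: cp=U+07CE (starts at byte 7)
Byte[9]=EE: 3-byte lead, need 2 cont bytes. acc=0xE
Byte[10]=82: continuation. acc=(acc<<6)|0x02=0x382
Byte[11]=84: continuation. acc=(acc<<6)|0x04=0xE084
Completed: cp=U+E084 (starts at byte 9)

Answer: U+F0CC U+0661 U+04E9 U+07CE U+E084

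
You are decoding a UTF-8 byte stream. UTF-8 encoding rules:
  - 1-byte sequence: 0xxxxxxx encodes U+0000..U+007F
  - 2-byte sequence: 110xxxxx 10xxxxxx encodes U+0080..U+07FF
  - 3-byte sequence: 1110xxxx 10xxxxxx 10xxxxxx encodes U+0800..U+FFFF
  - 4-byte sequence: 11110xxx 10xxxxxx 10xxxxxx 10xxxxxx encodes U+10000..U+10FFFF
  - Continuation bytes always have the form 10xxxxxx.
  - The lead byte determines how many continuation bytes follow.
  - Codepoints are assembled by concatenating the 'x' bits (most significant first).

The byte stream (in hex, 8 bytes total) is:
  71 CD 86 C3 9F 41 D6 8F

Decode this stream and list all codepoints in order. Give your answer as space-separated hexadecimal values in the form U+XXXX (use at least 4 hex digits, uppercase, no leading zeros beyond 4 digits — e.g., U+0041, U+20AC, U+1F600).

Answer: U+0071 U+0346 U+00DF U+0041 U+058F

Derivation:
Byte[0]=71: 1-byte ASCII. cp=U+0071
Byte[1]=CD: 2-byte lead, need 1 cont bytes. acc=0xD
Byte[2]=86: continuation. acc=(acc<<6)|0x06=0x346
Completed: cp=U+0346 (starts at byte 1)
Byte[3]=C3: 2-byte lead, need 1 cont bytes. acc=0x3
Byte[4]=9F: continuation. acc=(acc<<6)|0x1F=0xDF
Completed: cp=U+00DF (starts at byte 3)
Byte[5]=41: 1-byte ASCII. cp=U+0041
Byte[6]=D6: 2-byte lead, need 1 cont bytes. acc=0x16
Byte[7]=8F: continuation. acc=(acc<<6)|0x0F=0x58F
Completed: cp=U+058F (starts at byte 6)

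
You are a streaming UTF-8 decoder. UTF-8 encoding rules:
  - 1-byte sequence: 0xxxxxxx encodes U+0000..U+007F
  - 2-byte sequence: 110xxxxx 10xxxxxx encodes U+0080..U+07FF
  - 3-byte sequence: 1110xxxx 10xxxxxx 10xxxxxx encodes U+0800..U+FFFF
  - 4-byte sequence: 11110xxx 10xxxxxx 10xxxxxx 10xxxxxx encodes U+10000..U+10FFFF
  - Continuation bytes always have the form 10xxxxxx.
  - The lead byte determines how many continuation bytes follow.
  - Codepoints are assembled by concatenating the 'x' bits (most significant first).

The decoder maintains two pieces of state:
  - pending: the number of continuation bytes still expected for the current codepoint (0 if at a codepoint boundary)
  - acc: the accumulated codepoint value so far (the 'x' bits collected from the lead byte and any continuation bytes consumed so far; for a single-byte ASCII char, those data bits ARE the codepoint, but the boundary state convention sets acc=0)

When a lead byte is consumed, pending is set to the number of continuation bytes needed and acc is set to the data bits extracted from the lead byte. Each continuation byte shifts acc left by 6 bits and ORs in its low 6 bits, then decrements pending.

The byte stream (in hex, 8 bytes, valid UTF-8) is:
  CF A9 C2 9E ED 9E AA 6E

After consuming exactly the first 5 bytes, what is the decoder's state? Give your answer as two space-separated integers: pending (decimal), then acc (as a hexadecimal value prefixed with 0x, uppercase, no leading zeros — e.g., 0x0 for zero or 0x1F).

Answer: 2 0xD

Derivation:
Byte[0]=CF: 2-byte lead. pending=1, acc=0xF
Byte[1]=A9: continuation. acc=(acc<<6)|0x29=0x3E9, pending=0
Byte[2]=C2: 2-byte lead. pending=1, acc=0x2
Byte[3]=9E: continuation. acc=(acc<<6)|0x1E=0x9E, pending=0
Byte[4]=ED: 3-byte lead. pending=2, acc=0xD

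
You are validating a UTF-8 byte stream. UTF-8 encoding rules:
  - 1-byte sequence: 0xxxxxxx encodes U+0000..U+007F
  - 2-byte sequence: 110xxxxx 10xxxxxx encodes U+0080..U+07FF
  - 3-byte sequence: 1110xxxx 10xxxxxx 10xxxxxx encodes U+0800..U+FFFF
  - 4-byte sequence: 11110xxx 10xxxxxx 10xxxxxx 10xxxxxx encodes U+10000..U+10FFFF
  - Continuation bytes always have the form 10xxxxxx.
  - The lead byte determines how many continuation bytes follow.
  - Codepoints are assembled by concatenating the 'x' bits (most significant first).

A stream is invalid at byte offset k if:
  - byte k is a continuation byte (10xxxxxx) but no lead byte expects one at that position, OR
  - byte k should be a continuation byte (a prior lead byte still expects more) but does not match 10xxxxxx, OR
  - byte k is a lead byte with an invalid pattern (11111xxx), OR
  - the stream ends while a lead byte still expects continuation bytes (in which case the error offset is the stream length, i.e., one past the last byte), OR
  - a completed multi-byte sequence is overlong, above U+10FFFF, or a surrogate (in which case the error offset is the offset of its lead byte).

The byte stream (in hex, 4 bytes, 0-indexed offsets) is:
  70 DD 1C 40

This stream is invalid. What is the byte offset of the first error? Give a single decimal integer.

Byte[0]=70: 1-byte ASCII. cp=U+0070
Byte[1]=DD: 2-byte lead, need 1 cont bytes. acc=0x1D
Byte[2]=1C: expected 10xxxxxx continuation. INVALID

Answer: 2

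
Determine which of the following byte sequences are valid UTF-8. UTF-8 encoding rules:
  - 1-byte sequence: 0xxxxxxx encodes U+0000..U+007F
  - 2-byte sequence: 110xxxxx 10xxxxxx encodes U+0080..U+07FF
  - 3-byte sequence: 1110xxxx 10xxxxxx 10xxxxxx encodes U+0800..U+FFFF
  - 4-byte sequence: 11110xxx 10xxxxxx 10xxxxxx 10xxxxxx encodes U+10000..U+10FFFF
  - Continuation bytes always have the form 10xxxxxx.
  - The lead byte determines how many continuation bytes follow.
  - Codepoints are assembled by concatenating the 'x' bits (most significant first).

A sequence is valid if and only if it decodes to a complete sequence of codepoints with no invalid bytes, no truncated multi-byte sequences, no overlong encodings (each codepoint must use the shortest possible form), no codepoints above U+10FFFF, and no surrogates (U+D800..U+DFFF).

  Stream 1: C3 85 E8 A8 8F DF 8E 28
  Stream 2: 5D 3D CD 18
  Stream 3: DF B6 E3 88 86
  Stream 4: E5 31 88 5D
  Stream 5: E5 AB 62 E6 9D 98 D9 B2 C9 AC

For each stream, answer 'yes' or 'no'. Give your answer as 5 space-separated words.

Stream 1: decodes cleanly. VALID
Stream 2: error at byte offset 3. INVALID
Stream 3: decodes cleanly. VALID
Stream 4: error at byte offset 1. INVALID
Stream 5: error at byte offset 2. INVALID

Answer: yes no yes no no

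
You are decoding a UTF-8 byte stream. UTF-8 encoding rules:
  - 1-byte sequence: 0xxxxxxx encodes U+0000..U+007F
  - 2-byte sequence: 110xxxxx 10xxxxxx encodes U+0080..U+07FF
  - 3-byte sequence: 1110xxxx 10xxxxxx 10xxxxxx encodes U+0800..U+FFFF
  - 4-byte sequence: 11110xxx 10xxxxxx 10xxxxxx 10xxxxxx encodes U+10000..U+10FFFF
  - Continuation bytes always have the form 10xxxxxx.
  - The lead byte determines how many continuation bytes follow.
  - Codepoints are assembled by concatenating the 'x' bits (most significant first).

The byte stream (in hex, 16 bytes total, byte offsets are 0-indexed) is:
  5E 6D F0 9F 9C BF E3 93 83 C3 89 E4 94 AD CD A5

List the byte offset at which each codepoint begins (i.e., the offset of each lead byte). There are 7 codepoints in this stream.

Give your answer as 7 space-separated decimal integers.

Answer: 0 1 2 6 9 11 14

Derivation:
Byte[0]=5E: 1-byte ASCII. cp=U+005E
Byte[1]=6D: 1-byte ASCII. cp=U+006D
Byte[2]=F0: 4-byte lead, need 3 cont bytes. acc=0x0
Byte[3]=9F: continuation. acc=(acc<<6)|0x1F=0x1F
Byte[4]=9C: continuation. acc=(acc<<6)|0x1C=0x7DC
Byte[5]=BF: continuation. acc=(acc<<6)|0x3F=0x1F73F
Completed: cp=U+1F73F (starts at byte 2)
Byte[6]=E3: 3-byte lead, need 2 cont bytes. acc=0x3
Byte[7]=93: continuation. acc=(acc<<6)|0x13=0xD3
Byte[8]=83: continuation. acc=(acc<<6)|0x03=0x34C3
Completed: cp=U+34C3 (starts at byte 6)
Byte[9]=C3: 2-byte lead, need 1 cont bytes. acc=0x3
Byte[10]=89: continuation. acc=(acc<<6)|0x09=0xC9
Completed: cp=U+00C9 (starts at byte 9)
Byte[11]=E4: 3-byte lead, need 2 cont bytes. acc=0x4
Byte[12]=94: continuation. acc=(acc<<6)|0x14=0x114
Byte[13]=AD: continuation. acc=(acc<<6)|0x2D=0x452D
Completed: cp=U+452D (starts at byte 11)
Byte[14]=CD: 2-byte lead, need 1 cont bytes. acc=0xD
Byte[15]=A5: continuation. acc=(acc<<6)|0x25=0x365
Completed: cp=U+0365 (starts at byte 14)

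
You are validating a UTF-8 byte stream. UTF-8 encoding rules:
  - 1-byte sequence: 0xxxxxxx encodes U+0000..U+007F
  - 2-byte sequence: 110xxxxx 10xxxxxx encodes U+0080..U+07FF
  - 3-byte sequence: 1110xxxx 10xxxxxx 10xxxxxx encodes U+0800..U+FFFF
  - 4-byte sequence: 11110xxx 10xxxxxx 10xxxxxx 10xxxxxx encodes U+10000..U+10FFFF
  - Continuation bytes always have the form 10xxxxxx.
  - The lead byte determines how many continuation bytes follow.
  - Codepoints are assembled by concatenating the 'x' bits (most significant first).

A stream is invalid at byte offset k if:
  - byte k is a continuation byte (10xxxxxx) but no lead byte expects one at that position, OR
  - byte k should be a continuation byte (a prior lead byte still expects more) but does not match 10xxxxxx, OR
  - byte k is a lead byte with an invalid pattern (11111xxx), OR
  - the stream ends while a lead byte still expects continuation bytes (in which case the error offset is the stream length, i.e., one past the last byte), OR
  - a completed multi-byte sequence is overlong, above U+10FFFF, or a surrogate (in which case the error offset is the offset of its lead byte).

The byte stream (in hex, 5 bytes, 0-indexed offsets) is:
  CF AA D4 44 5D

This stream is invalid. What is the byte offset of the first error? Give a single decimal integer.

Answer: 3

Derivation:
Byte[0]=CF: 2-byte lead, need 1 cont bytes. acc=0xF
Byte[1]=AA: continuation. acc=(acc<<6)|0x2A=0x3EA
Completed: cp=U+03EA (starts at byte 0)
Byte[2]=D4: 2-byte lead, need 1 cont bytes. acc=0x14
Byte[3]=44: expected 10xxxxxx continuation. INVALID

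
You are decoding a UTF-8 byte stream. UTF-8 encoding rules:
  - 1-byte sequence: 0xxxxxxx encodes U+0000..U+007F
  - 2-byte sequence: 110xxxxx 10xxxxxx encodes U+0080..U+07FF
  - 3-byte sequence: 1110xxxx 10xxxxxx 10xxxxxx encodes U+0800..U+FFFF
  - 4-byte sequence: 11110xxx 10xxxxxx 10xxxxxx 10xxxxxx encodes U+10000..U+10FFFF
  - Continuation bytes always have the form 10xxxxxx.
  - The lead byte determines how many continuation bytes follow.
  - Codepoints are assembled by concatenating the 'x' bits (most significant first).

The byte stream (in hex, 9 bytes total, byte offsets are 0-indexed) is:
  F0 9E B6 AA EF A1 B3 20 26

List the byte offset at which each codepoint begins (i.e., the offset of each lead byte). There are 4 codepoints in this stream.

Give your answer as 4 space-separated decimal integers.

Answer: 0 4 7 8

Derivation:
Byte[0]=F0: 4-byte lead, need 3 cont bytes. acc=0x0
Byte[1]=9E: continuation. acc=(acc<<6)|0x1E=0x1E
Byte[2]=B6: continuation. acc=(acc<<6)|0x36=0x7B6
Byte[3]=AA: continuation. acc=(acc<<6)|0x2A=0x1EDAA
Completed: cp=U+1EDAA (starts at byte 0)
Byte[4]=EF: 3-byte lead, need 2 cont bytes. acc=0xF
Byte[5]=A1: continuation. acc=(acc<<6)|0x21=0x3E1
Byte[6]=B3: continuation. acc=(acc<<6)|0x33=0xF873
Completed: cp=U+F873 (starts at byte 4)
Byte[7]=20: 1-byte ASCII. cp=U+0020
Byte[8]=26: 1-byte ASCII. cp=U+0026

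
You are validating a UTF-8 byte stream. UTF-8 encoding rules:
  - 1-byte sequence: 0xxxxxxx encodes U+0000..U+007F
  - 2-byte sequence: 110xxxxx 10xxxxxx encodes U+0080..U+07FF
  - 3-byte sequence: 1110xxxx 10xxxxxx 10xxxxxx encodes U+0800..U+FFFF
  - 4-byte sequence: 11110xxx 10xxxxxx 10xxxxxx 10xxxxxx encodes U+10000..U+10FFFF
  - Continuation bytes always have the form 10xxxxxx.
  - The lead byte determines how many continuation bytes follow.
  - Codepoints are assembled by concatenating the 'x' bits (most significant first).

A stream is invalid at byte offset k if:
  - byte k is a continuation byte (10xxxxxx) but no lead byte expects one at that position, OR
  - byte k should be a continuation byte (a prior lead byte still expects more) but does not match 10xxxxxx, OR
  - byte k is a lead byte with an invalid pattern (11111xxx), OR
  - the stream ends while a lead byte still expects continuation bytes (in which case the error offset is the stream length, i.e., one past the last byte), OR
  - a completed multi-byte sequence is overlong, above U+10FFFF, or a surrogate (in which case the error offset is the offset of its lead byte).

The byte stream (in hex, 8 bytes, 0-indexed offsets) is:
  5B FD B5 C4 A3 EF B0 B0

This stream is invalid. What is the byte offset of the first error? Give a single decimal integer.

Answer: 1

Derivation:
Byte[0]=5B: 1-byte ASCII. cp=U+005B
Byte[1]=FD: INVALID lead byte (not 0xxx/110x/1110/11110)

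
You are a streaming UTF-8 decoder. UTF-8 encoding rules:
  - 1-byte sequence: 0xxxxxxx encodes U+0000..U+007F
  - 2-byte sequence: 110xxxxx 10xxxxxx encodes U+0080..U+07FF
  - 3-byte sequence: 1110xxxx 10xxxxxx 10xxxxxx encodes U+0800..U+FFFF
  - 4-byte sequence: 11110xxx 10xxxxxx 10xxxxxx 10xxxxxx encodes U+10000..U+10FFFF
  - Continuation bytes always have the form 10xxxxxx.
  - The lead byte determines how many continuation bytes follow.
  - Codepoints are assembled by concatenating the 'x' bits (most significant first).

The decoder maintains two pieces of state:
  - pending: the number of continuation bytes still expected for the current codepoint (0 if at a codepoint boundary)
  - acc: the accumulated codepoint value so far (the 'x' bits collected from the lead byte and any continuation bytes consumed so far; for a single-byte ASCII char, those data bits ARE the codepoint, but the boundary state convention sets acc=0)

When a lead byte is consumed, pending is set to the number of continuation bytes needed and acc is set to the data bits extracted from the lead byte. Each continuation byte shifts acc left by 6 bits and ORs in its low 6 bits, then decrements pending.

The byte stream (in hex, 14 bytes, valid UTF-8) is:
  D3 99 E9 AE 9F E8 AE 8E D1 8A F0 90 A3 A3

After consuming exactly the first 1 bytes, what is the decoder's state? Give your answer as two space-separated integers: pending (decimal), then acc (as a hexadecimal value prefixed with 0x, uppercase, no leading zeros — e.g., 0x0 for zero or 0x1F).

Answer: 1 0x13

Derivation:
Byte[0]=D3: 2-byte lead. pending=1, acc=0x13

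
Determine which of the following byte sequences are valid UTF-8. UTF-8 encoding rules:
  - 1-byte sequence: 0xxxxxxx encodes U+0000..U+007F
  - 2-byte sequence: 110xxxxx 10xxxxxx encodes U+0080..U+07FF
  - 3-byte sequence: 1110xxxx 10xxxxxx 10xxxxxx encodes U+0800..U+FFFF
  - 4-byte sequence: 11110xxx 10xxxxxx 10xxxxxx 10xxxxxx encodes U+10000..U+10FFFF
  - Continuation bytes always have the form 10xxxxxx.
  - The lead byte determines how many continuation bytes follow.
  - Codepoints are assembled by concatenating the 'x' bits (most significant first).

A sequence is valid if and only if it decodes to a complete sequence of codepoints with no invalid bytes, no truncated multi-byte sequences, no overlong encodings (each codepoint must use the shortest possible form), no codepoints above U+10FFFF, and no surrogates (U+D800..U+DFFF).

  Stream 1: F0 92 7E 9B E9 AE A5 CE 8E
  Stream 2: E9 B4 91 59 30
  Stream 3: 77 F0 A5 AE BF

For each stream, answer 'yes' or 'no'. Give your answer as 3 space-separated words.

Answer: no yes yes

Derivation:
Stream 1: error at byte offset 2. INVALID
Stream 2: decodes cleanly. VALID
Stream 3: decodes cleanly. VALID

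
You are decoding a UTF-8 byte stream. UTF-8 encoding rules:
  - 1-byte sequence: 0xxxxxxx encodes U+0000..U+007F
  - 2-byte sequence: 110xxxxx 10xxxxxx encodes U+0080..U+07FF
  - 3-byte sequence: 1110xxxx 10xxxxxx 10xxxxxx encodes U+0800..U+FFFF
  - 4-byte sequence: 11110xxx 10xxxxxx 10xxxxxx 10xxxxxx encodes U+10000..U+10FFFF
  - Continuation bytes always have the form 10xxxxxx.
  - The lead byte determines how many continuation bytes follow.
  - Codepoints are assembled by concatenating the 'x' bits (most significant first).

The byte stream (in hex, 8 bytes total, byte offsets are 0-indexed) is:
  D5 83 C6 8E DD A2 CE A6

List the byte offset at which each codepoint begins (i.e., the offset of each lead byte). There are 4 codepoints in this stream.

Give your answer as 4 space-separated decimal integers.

Byte[0]=D5: 2-byte lead, need 1 cont bytes. acc=0x15
Byte[1]=83: continuation. acc=(acc<<6)|0x03=0x543
Completed: cp=U+0543 (starts at byte 0)
Byte[2]=C6: 2-byte lead, need 1 cont bytes. acc=0x6
Byte[3]=8E: continuation. acc=(acc<<6)|0x0E=0x18E
Completed: cp=U+018E (starts at byte 2)
Byte[4]=DD: 2-byte lead, need 1 cont bytes. acc=0x1D
Byte[5]=A2: continuation. acc=(acc<<6)|0x22=0x762
Completed: cp=U+0762 (starts at byte 4)
Byte[6]=CE: 2-byte lead, need 1 cont bytes. acc=0xE
Byte[7]=A6: continuation. acc=(acc<<6)|0x26=0x3A6
Completed: cp=U+03A6 (starts at byte 6)

Answer: 0 2 4 6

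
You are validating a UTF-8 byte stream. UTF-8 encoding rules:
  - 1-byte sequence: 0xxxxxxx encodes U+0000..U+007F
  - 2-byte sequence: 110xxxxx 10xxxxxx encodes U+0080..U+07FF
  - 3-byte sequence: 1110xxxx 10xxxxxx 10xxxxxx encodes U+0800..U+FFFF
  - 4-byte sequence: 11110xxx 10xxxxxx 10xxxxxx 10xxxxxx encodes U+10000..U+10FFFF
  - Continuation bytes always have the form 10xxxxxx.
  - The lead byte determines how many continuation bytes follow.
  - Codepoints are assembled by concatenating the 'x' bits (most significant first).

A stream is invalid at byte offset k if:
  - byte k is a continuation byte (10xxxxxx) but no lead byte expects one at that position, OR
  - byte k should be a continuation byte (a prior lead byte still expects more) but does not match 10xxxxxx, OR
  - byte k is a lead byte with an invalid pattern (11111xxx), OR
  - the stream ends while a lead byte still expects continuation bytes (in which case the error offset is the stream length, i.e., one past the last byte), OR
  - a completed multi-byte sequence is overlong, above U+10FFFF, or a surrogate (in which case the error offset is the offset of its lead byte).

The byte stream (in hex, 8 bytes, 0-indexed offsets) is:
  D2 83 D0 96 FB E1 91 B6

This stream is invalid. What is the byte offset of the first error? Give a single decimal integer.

Byte[0]=D2: 2-byte lead, need 1 cont bytes. acc=0x12
Byte[1]=83: continuation. acc=(acc<<6)|0x03=0x483
Completed: cp=U+0483 (starts at byte 0)
Byte[2]=D0: 2-byte lead, need 1 cont bytes. acc=0x10
Byte[3]=96: continuation. acc=(acc<<6)|0x16=0x416
Completed: cp=U+0416 (starts at byte 2)
Byte[4]=FB: INVALID lead byte (not 0xxx/110x/1110/11110)

Answer: 4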